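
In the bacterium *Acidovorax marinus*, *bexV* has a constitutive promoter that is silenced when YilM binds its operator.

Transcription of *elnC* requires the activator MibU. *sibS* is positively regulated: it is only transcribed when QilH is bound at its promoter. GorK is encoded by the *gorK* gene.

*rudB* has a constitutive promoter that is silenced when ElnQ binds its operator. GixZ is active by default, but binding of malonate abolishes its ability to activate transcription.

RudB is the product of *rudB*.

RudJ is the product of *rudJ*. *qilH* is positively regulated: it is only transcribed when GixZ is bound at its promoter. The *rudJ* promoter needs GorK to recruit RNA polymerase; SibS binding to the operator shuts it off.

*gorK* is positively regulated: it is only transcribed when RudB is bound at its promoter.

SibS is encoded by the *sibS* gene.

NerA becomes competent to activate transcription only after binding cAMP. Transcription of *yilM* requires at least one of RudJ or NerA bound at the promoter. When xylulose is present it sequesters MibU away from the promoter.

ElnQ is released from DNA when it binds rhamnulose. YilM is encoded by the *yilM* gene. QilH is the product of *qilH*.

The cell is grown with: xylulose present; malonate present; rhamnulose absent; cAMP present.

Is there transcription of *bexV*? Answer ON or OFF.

OFF

Malonate is present, so GixZ is inactive.
Required activator GixZ is absent, so *qilH* is not transcribed.
So QilH is not produced.
Required activator QilH is absent, so *sibS* is not transcribed.
So SibS is not produced.
Rhamnulose is absent, so ElnQ is active.
With repressor ElnQ bound, *rudB* is not transcribed.
So RudB is not produced.
Required activator RudB is absent, so *gorK* is not transcribed.
So GorK is not produced.
Required activator GorK is absent, so *rudJ* is not transcribed.
So RudJ is not produced.
cAMP is present, so NerA is active.
Activator NerA is present, so *yilM* is transcribed.
So YilM is produced and active.
With repressor YilM bound, *bexV* is not transcribed.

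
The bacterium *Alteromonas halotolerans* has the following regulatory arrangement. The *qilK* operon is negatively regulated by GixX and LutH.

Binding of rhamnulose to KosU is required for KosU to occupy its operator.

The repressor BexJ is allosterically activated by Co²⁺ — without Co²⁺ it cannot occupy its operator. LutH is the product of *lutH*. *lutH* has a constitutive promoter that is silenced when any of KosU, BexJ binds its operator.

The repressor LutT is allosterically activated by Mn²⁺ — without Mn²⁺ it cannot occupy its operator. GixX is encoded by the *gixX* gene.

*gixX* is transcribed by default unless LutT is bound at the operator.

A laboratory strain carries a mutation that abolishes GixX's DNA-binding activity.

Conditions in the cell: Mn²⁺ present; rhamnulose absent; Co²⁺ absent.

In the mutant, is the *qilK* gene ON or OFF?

GixX is non-functional in this strain, so it has no effect.
Rhamnulose is absent, so KosU is inactive.
Co²⁺ is absent, so BexJ is inactive.
With no repressor bound, *lutH* is transcribed.
So LutH is produced and active.
With repressor LutH bound, *qilK* is not transcribed.

OFF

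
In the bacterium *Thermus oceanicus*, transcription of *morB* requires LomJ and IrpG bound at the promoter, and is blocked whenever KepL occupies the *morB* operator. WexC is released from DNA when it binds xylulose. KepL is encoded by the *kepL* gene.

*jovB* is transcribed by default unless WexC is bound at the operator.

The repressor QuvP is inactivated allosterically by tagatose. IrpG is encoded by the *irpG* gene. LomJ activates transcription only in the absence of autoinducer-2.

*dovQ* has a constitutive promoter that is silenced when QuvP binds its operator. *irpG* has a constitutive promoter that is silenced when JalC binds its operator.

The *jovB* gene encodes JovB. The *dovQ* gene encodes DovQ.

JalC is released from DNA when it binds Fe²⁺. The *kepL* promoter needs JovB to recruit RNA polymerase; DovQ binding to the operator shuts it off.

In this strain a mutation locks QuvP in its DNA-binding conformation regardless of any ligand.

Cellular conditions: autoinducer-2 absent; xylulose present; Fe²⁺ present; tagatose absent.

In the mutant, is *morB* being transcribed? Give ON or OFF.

Autoinducer-2 is absent, so LomJ is active.
Fe²⁺ is present, so JalC is inactive.
With no repressor bound, *irpG* is transcribed.
So IrpG is produced and active.
QuvP is constitutively active in this strain.
With repressor QuvP bound, *dovQ* is not transcribed.
So DovQ is not produced.
Xylulose is present, so WexC is inactive.
With no repressor bound, *jovB* is transcribed.
So JovB is produced and active.
No repressor is bound and JovB is active, so *kepL* is transcribed.
So KepL is produced and active.
With repressor KepL bound, *morB* is not transcribed.

OFF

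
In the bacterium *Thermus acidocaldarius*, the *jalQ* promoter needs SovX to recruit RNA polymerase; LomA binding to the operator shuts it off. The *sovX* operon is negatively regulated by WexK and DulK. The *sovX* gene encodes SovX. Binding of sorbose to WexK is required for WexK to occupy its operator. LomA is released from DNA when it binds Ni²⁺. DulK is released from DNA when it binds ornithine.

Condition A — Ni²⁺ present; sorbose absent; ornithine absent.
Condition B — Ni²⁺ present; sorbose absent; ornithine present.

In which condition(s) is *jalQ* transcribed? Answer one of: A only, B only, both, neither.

B only

Condition A:
Ni²⁺ is present, so LomA is inactive.
Sorbose is absent, so WexK is inactive.
Ornithine is absent, so DulK is active.
With repressor DulK bound, *sovX* is not transcribed.
So SovX is not produced.
Required activator SovX is absent, so *jalQ* is not transcribed.
→ *jalQ* is OFF in A.
Condition B:
Ni²⁺ is present, so LomA is inactive.
Sorbose is absent, so WexK is inactive.
Ornithine is present, so DulK is inactive.
With no repressor bound, *sovX* is transcribed.
So SovX is produced and active.
No repressor is bound and SovX is active, so *jalQ* is transcribed.
→ *jalQ* is ON in B.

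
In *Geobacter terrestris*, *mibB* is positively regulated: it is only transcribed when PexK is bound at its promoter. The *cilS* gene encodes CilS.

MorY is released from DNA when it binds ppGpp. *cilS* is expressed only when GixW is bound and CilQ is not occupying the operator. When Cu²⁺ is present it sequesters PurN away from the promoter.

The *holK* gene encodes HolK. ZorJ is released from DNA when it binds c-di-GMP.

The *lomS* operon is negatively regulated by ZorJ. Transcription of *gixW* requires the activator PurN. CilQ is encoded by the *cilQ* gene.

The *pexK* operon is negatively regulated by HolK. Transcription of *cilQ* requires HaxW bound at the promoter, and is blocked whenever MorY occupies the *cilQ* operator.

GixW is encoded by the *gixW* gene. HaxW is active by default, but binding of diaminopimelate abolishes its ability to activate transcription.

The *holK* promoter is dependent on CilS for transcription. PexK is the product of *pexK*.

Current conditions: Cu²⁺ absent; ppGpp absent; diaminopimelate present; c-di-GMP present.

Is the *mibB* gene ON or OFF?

OFF

Cu²⁺ is absent, so PurN is active.
No repressor is bound and PurN is active, so *gixW* is transcribed.
So GixW is produced and active.
ppGpp is absent, so MorY is active.
Diaminopimelate is present, so HaxW is inactive.
With repressor MorY bound, *cilQ* is not transcribed.
So CilQ is not produced.
No repressor is bound and GixW is active, so *cilS* is transcribed.
So CilS is produced and active.
No repressor is bound and CilS is active, so *holK* is transcribed.
So HolK is produced and active.
With repressor HolK bound, *pexK* is not transcribed.
So PexK is not produced.
Required activator PexK is absent, so *mibB* is not transcribed.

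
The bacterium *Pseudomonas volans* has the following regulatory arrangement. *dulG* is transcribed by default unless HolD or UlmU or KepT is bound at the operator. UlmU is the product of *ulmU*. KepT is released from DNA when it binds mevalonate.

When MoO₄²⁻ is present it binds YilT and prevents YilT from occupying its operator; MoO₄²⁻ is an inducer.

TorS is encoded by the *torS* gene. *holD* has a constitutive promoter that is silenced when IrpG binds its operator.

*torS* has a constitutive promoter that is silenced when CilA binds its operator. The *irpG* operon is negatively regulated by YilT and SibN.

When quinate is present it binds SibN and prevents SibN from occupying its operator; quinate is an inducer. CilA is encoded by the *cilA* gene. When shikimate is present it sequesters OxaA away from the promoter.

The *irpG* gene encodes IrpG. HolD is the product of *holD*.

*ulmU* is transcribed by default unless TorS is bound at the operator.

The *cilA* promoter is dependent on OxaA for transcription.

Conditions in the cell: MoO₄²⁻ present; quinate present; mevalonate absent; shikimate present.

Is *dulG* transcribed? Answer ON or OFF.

MoO₄²⁻ is present, so YilT is inactive.
Quinate is present, so SibN is inactive.
With no repressor bound, *irpG* is transcribed.
So IrpG is produced and active.
With repressor IrpG bound, *holD* is not transcribed.
So HolD is not produced.
Shikimate is present, so OxaA is inactive.
Required activator OxaA is absent, so *cilA* is not transcribed.
So CilA is not produced.
With no repressor bound, *torS* is transcribed.
So TorS is produced and active.
With repressor TorS bound, *ulmU* is not transcribed.
So UlmU is not produced.
Mevalonate is absent, so KepT is active.
With repressor KepT bound, *dulG* is not transcribed.

OFF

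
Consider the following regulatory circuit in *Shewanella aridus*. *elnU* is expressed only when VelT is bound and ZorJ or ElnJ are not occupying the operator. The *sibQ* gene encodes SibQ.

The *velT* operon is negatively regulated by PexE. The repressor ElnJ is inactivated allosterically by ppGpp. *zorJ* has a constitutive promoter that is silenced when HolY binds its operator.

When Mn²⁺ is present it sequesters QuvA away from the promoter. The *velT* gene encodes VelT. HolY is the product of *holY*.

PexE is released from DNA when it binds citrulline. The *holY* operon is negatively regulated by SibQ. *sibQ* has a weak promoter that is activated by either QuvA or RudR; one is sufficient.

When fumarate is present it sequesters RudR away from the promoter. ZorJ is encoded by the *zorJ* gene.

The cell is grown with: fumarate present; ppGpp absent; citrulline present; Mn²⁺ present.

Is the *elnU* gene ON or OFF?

OFF

Citrulline is present, so PexE is inactive.
With no repressor bound, *velT* is transcribed.
So VelT is produced and active.
Mn²⁺ is present, so QuvA is inactive.
Fumarate is present, so RudR is inactive.
No activator is available at the *sibQ* promoter, so *sibQ* is not transcribed.
So SibQ is not produced.
With no repressor bound, *holY* is transcribed.
So HolY is produced and active.
With repressor HolY bound, *zorJ* is not transcribed.
So ZorJ is not produced.
ppGpp is absent, so ElnJ is active.
With repressor ElnJ bound, *elnU* is not transcribed.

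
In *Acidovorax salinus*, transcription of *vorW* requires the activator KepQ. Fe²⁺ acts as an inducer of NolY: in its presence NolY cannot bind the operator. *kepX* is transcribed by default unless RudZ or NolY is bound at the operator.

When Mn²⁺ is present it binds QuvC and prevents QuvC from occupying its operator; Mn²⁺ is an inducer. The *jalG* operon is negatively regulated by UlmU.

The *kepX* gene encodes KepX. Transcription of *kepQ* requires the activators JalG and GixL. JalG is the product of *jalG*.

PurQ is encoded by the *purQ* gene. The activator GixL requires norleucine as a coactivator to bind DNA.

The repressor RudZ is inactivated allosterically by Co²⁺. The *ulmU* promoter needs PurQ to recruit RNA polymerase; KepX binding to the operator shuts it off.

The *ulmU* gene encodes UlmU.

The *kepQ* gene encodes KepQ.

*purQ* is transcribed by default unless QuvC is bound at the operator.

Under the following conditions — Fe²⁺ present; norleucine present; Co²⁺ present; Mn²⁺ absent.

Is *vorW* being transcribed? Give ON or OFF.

ON

Mn²⁺ is absent, so QuvC is active.
With repressor QuvC bound, *purQ* is not transcribed.
So PurQ is not produced.
Co²⁺ is present, so RudZ is inactive.
Fe²⁺ is present, so NolY is inactive.
With no repressor bound, *kepX* is transcribed.
So KepX is produced and active.
With repressor KepX bound, *ulmU* is not transcribed.
So UlmU is not produced.
With no repressor bound, *jalG* is transcribed.
So JalG is produced and active.
Norleucine is present, so GixL is active.
No repressor is bound and JalG and GixL are active, so *kepQ* is transcribed.
So KepQ is produced and active.
No repressor is bound and KepQ is active, so *vorW* is transcribed.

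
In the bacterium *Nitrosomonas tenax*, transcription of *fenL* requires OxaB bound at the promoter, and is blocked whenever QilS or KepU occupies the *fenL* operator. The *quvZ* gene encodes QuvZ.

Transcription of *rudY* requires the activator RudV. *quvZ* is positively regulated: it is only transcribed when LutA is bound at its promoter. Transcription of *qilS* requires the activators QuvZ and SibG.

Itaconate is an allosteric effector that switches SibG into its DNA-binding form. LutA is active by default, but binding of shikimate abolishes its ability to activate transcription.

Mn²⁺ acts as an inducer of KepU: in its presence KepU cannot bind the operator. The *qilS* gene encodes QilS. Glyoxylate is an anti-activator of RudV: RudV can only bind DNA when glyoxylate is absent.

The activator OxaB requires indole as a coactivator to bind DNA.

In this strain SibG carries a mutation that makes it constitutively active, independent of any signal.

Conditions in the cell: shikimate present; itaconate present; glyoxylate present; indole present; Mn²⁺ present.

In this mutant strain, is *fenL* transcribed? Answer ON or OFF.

Shikimate is present, so LutA is inactive.
Required activator LutA is absent, so *quvZ* is not transcribed.
So QuvZ is not produced.
SibG is constitutively active in this strain.
Required activator QuvZ is absent, so *qilS* is not transcribed.
So QilS is not produced.
Mn²⁺ is present, so KepU is inactive.
Indole is present, so OxaB is active.
No repressor is bound and OxaB is active, so *fenL* is transcribed.

ON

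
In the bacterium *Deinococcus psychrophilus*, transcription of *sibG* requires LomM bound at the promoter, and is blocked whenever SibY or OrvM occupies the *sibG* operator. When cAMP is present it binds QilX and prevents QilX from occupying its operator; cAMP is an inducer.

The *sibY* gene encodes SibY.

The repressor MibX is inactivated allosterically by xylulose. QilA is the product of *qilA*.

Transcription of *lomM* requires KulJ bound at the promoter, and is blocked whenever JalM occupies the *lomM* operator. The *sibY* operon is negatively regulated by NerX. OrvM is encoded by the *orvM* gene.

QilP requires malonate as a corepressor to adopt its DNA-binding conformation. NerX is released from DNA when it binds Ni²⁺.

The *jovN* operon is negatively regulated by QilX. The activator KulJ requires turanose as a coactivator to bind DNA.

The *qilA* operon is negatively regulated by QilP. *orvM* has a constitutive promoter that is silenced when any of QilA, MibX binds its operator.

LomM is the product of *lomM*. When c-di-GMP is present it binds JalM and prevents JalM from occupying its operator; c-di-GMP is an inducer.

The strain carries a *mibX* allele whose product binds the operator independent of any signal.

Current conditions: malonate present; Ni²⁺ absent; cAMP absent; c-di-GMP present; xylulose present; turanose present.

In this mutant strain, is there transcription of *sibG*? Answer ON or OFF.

ON

Ni²⁺ is absent, so NerX is active.
With repressor NerX bound, *sibY* is not transcribed.
So SibY is not produced.
Malonate is present, so QilP is active.
With repressor QilP bound, *qilA* is not transcribed.
So QilA is not produced.
MibX is constitutively active in this strain.
With repressor MibX bound, *orvM* is not transcribed.
So OrvM is not produced.
c-di-GMP is present, so JalM is inactive.
Turanose is present, so KulJ is active.
No repressor is bound and KulJ is active, so *lomM* is transcribed.
So LomM is produced and active.
No repressor is bound and LomM is active, so *sibG* is transcribed.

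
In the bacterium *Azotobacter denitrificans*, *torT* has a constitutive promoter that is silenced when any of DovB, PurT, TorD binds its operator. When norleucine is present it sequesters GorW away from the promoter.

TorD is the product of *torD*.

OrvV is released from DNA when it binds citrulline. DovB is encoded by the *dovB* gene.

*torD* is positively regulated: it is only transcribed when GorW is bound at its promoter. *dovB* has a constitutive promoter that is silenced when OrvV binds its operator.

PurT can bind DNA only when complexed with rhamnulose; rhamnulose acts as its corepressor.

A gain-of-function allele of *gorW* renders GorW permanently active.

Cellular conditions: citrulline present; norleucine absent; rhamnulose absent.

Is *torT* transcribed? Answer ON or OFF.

Citrulline is present, so OrvV is inactive.
With no repressor bound, *dovB* is transcribed.
So DovB is produced and active.
Rhamnulose is absent, so PurT is inactive.
GorW is constitutively active in this strain.
No repressor is bound and GorW is active, so *torD* is transcribed.
So TorD is produced and active.
With repressor DovB bound, *torT* is not transcribed.

OFF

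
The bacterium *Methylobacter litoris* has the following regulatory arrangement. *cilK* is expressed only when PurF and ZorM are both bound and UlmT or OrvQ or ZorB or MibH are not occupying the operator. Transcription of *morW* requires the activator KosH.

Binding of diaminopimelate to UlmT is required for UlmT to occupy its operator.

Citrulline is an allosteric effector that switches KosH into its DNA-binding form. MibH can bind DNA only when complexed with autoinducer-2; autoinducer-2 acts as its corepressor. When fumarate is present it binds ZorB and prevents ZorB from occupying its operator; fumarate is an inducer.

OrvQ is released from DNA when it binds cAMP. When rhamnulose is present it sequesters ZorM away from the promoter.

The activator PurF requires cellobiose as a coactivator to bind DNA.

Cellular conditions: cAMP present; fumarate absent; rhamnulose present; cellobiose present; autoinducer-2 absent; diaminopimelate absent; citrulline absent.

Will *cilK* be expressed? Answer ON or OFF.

OFF

Cellobiose is present, so PurF is active.
Diaminopimelate is absent, so UlmT is inactive.
cAMP is present, so OrvQ is inactive.
Fumarate is absent, so ZorB is active.
Rhamnulose is present, so ZorM is inactive.
Autoinducer-2 is absent, so MibH is inactive.
With repressor ZorB bound, *cilK* is not transcribed.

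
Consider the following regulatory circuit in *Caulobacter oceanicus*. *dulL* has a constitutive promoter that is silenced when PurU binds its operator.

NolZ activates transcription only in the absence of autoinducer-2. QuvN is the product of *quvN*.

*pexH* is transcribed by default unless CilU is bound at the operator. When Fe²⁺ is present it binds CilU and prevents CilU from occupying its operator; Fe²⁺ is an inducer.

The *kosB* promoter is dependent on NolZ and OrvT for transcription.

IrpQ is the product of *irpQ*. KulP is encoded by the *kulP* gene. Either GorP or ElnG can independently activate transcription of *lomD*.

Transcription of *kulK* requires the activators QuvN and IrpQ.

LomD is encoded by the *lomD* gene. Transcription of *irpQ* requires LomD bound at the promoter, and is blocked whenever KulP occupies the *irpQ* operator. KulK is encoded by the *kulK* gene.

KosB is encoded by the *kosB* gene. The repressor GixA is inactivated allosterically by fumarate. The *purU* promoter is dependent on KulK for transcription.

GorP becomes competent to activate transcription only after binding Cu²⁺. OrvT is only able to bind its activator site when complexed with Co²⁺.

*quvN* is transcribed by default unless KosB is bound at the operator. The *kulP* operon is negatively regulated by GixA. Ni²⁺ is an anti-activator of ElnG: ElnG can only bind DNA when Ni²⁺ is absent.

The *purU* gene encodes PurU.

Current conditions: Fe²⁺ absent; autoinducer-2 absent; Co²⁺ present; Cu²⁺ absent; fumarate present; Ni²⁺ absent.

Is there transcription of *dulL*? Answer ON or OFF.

ON

Autoinducer-2 is absent, so NolZ is active.
Co²⁺ is present, so OrvT is active.
No repressor is bound and NolZ and OrvT are active, so *kosB* is transcribed.
So KosB is produced and active.
With repressor KosB bound, *quvN* is not transcribed.
So QuvN is not produced.
Fumarate is present, so GixA is inactive.
With no repressor bound, *kulP* is transcribed.
So KulP is produced and active.
Cu²⁺ is absent, so GorP is inactive.
Ni²⁺ is absent, so ElnG is active.
Activator ElnG is present, so *lomD* is transcribed.
So LomD is produced and active.
With repressor KulP bound, *irpQ* is not transcribed.
So IrpQ is not produced.
Required activator QuvN is absent, so *kulK* is not transcribed.
So KulK is not produced.
Required activator KulK is absent, so *purU* is not transcribed.
So PurU is not produced.
With no repressor bound, *dulL* is transcribed.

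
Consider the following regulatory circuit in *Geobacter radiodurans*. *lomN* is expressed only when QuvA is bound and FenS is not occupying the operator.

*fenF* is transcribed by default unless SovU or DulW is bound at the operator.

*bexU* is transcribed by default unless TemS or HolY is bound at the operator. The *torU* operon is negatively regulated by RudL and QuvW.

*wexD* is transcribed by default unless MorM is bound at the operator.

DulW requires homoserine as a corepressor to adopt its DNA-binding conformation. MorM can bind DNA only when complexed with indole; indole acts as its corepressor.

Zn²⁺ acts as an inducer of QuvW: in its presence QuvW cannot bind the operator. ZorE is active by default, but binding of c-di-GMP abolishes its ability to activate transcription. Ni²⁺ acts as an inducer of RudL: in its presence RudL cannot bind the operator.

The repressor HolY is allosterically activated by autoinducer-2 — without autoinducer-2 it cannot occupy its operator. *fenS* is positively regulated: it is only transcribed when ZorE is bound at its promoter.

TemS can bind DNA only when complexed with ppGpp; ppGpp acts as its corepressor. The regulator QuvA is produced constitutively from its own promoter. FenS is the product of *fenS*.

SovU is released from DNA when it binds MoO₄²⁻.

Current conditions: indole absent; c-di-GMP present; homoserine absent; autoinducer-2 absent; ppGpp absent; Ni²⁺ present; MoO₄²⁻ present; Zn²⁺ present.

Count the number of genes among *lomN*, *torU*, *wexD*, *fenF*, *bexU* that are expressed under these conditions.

c-di-GMP is present, so ZorE is inactive.
Required activator ZorE is absent, so *fenS* is not transcribed.
So FenS is not produced.
QuvA is produced constitutively and is active.
No repressor is bound and QuvA is active, so *lomN* is transcribed.
→ *lomN* is ON.
Ni²⁺ is present, so RudL is inactive.
Zn²⁺ is present, so QuvW is inactive.
With no repressor bound, *torU* is transcribed.
→ *torU* is ON.
Indole is absent, so MorM is inactive.
With no repressor bound, *wexD* is transcribed.
→ *wexD* is ON.
MoO₄²⁻ is present, so SovU is inactive.
Homoserine is absent, so DulW is inactive.
With no repressor bound, *fenF* is transcribed.
→ *fenF* is ON.
ppGpp is absent, so TemS is inactive.
Autoinducer-2 is absent, so HolY is inactive.
With no repressor bound, *bexU* is transcribed.
→ *bexU* is ON.
5 of the 5 genes are transcribed.

5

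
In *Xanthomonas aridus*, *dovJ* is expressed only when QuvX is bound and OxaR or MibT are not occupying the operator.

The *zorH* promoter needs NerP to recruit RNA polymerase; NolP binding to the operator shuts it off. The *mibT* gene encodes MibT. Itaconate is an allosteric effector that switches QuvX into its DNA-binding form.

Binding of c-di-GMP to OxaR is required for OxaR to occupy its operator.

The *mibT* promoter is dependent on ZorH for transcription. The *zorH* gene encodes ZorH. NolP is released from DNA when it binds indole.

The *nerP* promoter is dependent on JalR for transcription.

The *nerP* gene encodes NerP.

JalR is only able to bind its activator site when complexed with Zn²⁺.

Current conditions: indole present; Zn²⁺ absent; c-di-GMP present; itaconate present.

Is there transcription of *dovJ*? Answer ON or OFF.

OFF

c-di-GMP is present, so OxaR is active.
Itaconate is present, so QuvX is active.
Zn²⁺ is absent, so JalR is inactive.
Required activator JalR is absent, so *nerP* is not transcribed.
So NerP is not produced.
Indole is present, so NolP is inactive.
Required activator NerP is absent, so *zorH* is not transcribed.
So ZorH is not produced.
Required activator ZorH is absent, so *mibT* is not transcribed.
So MibT is not produced.
With repressor OxaR bound, *dovJ* is not transcribed.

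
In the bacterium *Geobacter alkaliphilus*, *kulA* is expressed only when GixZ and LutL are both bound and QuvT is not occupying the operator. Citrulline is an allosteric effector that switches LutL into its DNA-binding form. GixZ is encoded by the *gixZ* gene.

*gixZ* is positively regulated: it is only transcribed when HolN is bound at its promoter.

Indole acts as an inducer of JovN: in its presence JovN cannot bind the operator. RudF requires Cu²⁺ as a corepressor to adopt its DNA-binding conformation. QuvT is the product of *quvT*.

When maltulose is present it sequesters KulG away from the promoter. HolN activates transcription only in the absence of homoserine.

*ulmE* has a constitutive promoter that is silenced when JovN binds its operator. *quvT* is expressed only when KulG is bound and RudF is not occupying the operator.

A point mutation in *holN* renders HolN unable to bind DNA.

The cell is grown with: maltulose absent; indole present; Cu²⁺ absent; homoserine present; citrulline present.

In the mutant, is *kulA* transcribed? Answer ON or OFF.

Cu²⁺ is absent, so RudF is inactive.
Maltulose is absent, so KulG is active.
No repressor is bound and KulG is active, so *quvT* is transcribed.
So QuvT is produced and active.
HolN is non-functional in this strain, so it has no effect.
Required activator HolN is absent, so *gixZ* is not transcribed.
So GixZ is not produced.
Citrulline is present, so LutL is active.
With repressor QuvT bound, *kulA* is not transcribed.

OFF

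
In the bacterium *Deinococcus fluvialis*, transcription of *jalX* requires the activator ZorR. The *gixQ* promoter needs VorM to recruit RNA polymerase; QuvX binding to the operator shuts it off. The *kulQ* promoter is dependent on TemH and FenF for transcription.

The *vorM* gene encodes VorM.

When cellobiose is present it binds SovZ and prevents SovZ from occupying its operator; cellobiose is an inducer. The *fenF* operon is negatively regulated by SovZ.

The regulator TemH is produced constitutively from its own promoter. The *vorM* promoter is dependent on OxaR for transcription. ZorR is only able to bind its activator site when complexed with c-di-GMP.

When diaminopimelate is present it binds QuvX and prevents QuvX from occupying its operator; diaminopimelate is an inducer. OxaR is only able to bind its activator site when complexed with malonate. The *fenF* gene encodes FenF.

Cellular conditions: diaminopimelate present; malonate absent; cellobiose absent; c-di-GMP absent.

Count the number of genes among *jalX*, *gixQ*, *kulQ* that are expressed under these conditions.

0

c-di-GMP is absent, so ZorR is inactive.
Required activator ZorR is absent, so *jalX* is not transcribed.
→ *jalX* is OFF.
Diaminopimelate is present, so QuvX is inactive.
Malonate is absent, so OxaR is inactive.
Required activator OxaR is absent, so *vorM* is not transcribed.
So VorM is not produced.
Required activator VorM is absent, so *gixQ* is not transcribed.
→ *gixQ* is OFF.
TemH is produced constitutively and is active.
Cellobiose is absent, so SovZ is active.
With repressor SovZ bound, *fenF* is not transcribed.
So FenF is not produced.
Required activator FenF is absent, so *kulQ* is not transcribed.
→ *kulQ* is OFF.
0 of the 3 genes are transcribed.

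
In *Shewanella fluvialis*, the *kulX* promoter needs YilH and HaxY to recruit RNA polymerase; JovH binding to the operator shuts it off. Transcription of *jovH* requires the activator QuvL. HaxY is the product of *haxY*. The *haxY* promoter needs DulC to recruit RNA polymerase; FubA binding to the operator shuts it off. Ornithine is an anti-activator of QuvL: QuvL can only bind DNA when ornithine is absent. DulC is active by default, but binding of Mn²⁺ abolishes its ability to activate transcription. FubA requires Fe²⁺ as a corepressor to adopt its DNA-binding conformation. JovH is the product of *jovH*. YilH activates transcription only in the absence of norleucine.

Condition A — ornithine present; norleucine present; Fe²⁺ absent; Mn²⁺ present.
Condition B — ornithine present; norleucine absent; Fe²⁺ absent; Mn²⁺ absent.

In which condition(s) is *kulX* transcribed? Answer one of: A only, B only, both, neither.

Condition A:
Ornithine is present, so QuvL is inactive.
Required activator QuvL is absent, so *jovH* is not transcribed.
So JovH is not produced.
Norleucine is present, so YilH is inactive.
Fe²⁺ is absent, so FubA is inactive.
Mn²⁺ is present, so DulC is inactive.
Required activator DulC is absent, so *haxY* is not transcribed.
So HaxY is not produced.
Required activator YilH is absent, so *kulX* is not transcribed.
→ *kulX* is OFF in A.
Condition B:
Ornithine is present, so QuvL is inactive.
Required activator QuvL is absent, so *jovH* is not transcribed.
So JovH is not produced.
Norleucine is absent, so YilH is active.
Fe²⁺ is absent, so FubA is inactive.
Mn²⁺ is absent, so DulC is active.
No repressor is bound and DulC is active, so *haxY* is transcribed.
So HaxY is produced and active.
No repressor is bound and YilH and HaxY are active, so *kulX* is transcribed.
→ *kulX* is ON in B.

B only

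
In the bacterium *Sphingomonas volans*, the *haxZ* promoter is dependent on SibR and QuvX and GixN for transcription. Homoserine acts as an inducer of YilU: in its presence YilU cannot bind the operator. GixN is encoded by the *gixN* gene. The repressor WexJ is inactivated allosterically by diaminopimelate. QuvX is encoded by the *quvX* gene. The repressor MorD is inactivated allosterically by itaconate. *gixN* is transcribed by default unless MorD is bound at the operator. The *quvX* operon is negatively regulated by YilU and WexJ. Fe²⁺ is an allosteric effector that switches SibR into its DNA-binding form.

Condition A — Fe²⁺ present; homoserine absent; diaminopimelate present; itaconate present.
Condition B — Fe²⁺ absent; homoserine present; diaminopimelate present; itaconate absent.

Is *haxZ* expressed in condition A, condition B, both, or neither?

Condition A:
Fe²⁺ is present, so SibR is active.
Homoserine is absent, so YilU is active.
Diaminopimelate is present, so WexJ is inactive.
With repressor YilU bound, *quvX* is not transcribed.
So QuvX is not produced.
Itaconate is present, so MorD is inactive.
With no repressor bound, *gixN* is transcribed.
So GixN is produced and active.
Required activator QuvX is absent, so *haxZ* is not transcribed.
→ *haxZ* is OFF in A.
Condition B:
Fe²⁺ is absent, so SibR is inactive.
Homoserine is present, so YilU is inactive.
Diaminopimelate is present, so WexJ is inactive.
With no repressor bound, *quvX* is transcribed.
So QuvX is produced and active.
Itaconate is absent, so MorD is active.
With repressor MorD bound, *gixN* is not transcribed.
So GixN is not produced.
Required activator SibR is absent, so *haxZ* is not transcribed.
→ *haxZ* is OFF in B.

neither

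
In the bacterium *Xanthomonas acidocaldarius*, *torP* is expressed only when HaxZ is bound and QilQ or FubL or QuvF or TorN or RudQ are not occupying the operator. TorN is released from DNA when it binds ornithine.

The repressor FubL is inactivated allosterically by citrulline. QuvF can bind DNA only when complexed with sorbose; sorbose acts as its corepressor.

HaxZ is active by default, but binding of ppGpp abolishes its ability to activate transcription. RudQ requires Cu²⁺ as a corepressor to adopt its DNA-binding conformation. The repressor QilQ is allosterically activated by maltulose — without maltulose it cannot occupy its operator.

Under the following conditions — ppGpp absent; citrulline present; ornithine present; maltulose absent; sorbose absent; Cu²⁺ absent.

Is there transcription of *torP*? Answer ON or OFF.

ON

ppGpp is absent, so HaxZ is active.
Maltulose is absent, so QilQ is inactive.
Citrulline is present, so FubL is inactive.
Sorbose is absent, so QuvF is inactive.
Ornithine is present, so TorN is inactive.
Cu²⁺ is absent, so RudQ is inactive.
No repressor is bound and HaxZ is active, so *torP* is transcribed.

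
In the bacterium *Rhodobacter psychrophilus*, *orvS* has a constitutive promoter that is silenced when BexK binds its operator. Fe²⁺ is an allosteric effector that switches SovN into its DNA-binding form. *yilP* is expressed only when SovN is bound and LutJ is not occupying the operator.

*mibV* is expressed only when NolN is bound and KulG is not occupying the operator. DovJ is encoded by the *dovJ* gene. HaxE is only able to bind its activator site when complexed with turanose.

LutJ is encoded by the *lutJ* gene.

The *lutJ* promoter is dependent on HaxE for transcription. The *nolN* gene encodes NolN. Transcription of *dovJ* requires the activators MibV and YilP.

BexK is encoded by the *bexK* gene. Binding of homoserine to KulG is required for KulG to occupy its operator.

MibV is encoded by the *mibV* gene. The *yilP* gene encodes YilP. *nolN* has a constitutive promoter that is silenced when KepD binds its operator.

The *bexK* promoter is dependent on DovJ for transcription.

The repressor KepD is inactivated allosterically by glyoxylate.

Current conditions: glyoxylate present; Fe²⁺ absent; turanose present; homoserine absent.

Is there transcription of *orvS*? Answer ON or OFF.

Glyoxylate is present, so KepD is inactive.
With no repressor bound, *nolN* is transcribed.
So NolN is produced and active.
Homoserine is absent, so KulG is inactive.
No repressor is bound and NolN is active, so *mibV* is transcribed.
So MibV is produced and active.
Fe²⁺ is absent, so SovN is inactive.
Turanose is present, so HaxE is active.
No repressor is bound and HaxE is active, so *lutJ* is transcribed.
So LutJ is produced and active.
With repressor LutJ bound, *yilP* is not transcribed.
So YilP is not produced.
Required activator YilP is absent, so *dovJ* is not transcribed.
So DovJ is not produced.
Required activator DovJ is absent, so *bexK* is not transcribed.
So BexK is not produced.
With no repressor bound, *orvS* is transcribed.

ON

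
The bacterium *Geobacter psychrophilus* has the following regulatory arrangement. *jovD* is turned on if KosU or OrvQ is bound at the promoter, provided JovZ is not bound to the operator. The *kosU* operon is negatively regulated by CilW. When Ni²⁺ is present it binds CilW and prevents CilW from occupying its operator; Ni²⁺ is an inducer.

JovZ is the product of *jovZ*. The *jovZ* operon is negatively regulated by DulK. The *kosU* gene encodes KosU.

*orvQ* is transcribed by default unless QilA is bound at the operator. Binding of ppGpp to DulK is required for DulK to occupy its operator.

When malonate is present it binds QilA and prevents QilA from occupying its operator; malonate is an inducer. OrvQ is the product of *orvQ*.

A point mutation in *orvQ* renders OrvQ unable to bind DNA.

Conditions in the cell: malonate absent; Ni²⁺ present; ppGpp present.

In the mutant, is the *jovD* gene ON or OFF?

ppGpp is present, so DulK is active.
With repressor DulK bound, *jovZ* is not transcribed.
So JovZ is not produced.
Ni²⁺ is present, so CilW is inactive.
With no repressor bound, *kosU* is transcribed.
So KosU is produced and active.
OrvQ is non-functional in this strain, so it has no effect.
Activator KosU is present, so *jovD* is transcribed.

ON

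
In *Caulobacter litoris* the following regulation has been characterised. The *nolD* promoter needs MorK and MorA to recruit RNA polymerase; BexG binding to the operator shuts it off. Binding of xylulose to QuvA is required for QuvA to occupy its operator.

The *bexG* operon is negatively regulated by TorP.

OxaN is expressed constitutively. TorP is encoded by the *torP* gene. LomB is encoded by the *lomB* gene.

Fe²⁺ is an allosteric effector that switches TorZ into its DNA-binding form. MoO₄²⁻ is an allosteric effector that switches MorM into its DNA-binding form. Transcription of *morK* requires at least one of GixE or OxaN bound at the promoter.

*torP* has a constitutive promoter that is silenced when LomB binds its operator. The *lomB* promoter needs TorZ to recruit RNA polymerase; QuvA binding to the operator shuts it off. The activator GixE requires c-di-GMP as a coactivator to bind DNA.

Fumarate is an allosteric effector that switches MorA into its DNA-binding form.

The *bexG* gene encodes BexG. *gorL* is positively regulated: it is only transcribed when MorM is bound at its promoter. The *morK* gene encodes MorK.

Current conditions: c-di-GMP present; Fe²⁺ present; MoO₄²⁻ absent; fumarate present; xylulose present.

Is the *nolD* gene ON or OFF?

ON

c-di-GMP is present, so GixE is active.
OxaN is produced constitutively and is active.
Activator GixE is present, so *morK* is transcribed.
So MorK is produced and active.
Xylulose is present, so QuvA is active.
Fe²⁺ is present, so TorZ is active.
With repressor QuvA bound, *lomB* is not transcribed.
So LomB is not produced.
With no repressor bound, *torP* is transcribed.
So TorP is produced and active.
With repressor TorP bound, *bexG* is not transcribed.
So BexG is not produced.
Fumarate is present, so MorA is active.
No repressor is bound and MorK and MorA are active, so *nolD* is transcribed.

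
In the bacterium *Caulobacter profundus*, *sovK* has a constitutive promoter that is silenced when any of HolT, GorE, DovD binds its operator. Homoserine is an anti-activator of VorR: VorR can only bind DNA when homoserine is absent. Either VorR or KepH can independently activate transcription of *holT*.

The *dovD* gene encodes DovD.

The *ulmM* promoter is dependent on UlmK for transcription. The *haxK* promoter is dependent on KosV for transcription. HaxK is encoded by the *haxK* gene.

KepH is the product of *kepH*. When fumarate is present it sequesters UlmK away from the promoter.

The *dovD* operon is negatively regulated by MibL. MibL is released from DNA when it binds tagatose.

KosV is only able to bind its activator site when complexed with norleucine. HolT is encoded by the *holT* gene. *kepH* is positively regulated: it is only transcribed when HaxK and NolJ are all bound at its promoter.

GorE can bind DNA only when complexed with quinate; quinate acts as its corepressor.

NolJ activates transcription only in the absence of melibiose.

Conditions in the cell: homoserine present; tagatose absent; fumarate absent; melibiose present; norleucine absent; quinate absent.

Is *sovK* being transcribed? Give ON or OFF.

ON

Homoserine is present, so VorR is inactive.
Norleucine is absent, so KosV is inactive.
Required activator KosV is absent, so *haxK* is not transcribed.
So HaxK is not produced.
Melibiose is present, so NolJ is inactive.
Required activator HaxK is absent, so *kepH* is not transcribed.
So KepH is not produced.
No activator is available at the *holT* promoter, so *holT* is not transcribed.
So HolT is not produced.
Quinate is absent, so GorE is inactive.
Tagatose is absent, so MibL is active.
With repressor MibL bound, *dovD* is not transcribed.
So DovD is not produced.
With no repressor bound, *sovK* is transcribed.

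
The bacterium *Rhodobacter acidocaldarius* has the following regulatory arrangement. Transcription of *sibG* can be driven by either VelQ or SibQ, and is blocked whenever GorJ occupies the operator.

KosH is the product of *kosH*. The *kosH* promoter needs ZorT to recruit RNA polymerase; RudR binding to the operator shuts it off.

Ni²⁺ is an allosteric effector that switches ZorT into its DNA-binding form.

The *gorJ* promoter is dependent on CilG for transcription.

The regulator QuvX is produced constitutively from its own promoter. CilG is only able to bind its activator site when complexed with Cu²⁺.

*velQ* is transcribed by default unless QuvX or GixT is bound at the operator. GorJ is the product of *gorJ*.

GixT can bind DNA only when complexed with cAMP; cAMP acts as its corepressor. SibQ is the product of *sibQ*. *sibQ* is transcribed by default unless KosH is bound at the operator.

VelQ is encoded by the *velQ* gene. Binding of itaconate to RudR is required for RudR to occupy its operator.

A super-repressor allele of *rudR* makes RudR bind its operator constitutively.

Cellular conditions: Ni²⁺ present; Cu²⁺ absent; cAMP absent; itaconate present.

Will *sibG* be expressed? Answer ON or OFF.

Cu²⁺ is absent, so CilG is inactive.
Required activator CilG is absent, so *gorJ* is not transcribed.
So GorJ is not produced.
QuvX is produced constitutively and is active.
cAMP is absent, so GixT is inactive.
With repressor QuvX bound, *velQ* is not transcribed.
So VelQ is not produced.
Ni²⁺ is present, so ZorT is active.
RudR is constitutively active in this strain.
With repressor RudR bound, *kosH* is not transcribed.
So KosH is not produced.
With no repressor bound, *sibQ* is transcribed.
So SibQ is produced and active.
Activator SibQ is present, so *sibG* is transcribed.

ON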